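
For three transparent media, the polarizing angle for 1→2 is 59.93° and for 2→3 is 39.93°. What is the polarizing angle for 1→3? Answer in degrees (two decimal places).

θ_B ≈ 55.33°

Each Brewster angle gives a ratio: n₂/n₁ = tan 59.93° = 1.7272, n₃/n₂ = tan 39.93° = 0.8370.
n₃/n₁ = 1.4457. Then tan θ_B(1→3) = n₃/n₁, so θ_B(1→3) = arctan(1.4457) = 55.33°.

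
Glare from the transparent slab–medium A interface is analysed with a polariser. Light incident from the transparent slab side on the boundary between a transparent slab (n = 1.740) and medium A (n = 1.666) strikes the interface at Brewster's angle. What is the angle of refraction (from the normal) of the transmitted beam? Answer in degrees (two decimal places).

θ_B = arctan(n₂/n₁) = arctan(1.666/1.740) = 43.76°.
Since θ_B + θ_t = 90° at Brewster incidence, θ_t = 90° − 43.76° = 46.24°.

θ_t ≈ 46.24°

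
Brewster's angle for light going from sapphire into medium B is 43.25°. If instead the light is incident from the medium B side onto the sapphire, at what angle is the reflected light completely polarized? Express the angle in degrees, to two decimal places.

The two Brewster angles are complementary: θ_B' = 90° − θ_B = 90° − 43.25° = 46.75°.

θ_B' ≈ 46.75°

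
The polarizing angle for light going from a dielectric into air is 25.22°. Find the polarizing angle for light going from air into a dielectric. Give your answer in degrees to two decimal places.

Reversing the direction swaps n₁ and n₂, so tan θ_B' = 1/tan θ_B and θ_B' = 90° − θ_B.
Hence θ_B' = 90° − 25.22° = 64.78°.

θ_B' ≈ 64.78°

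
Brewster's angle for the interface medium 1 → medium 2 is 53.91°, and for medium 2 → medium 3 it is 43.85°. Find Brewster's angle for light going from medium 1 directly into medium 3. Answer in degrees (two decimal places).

n₂/n₁ = tan 53.91° = 1.3718 and n₃/n₂ = tan 43.85° = 0.9606.
So n₃/n₁ = (n₂/n₁)(n₃/n₂) = 1.3718 × 0.9606 = 1.3179.
θ_B(1→3) = arctan(1.3179) = 52.81°.

θ_B ≈ 52.81°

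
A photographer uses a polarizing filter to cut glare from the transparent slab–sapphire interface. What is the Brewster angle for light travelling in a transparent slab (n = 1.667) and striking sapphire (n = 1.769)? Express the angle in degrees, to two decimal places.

θ_B ≈ 46.70°

The reflected p-component vanishes when tan θ_B = n₂/n₁.
Brewster's condition: tan θ_B = n₂/n₁ = 1.769/1.667 = 1.0612. Taking the arctangent, θ_B = 46.70°.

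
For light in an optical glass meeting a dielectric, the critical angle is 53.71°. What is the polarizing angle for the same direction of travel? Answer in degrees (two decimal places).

At the critical angle sin θ_c = n₂/n₁, giving n₂/n₁ = sin 53.71° = 0.8060.
Then tan θ_B = n₂/n₁ = 0.8060, so θ_B = arctan 0.8060 = 38.87°.

θ_B ≈ 38.87°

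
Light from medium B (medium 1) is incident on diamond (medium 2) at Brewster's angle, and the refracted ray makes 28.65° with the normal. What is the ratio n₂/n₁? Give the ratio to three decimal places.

θ_B + θ_t = 90°, so θ_B = 90° − 28.65° = 61.35°.
tan θ_B = n₂/n₁, so n₂/n₁ = tan 61.35° = 1.830.

n₂/n₁ ≈ 1.830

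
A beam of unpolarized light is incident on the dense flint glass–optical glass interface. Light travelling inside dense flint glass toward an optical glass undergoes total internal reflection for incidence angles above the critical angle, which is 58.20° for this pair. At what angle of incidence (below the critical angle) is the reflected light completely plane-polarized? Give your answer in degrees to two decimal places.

θ_B ≈ 40.36°

At the critical angle sin θ_c = n₂/n₁, giving n₂/n₁ = sin 58.20° = 0.8499.
Then tan θ_B = n₂/n₁ = 0.8499, so θ_B = arctan 0.8499 = 40.36°.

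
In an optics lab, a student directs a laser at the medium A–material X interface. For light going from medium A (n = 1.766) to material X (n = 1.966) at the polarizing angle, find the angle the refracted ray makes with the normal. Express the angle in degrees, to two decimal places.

First find Brewster's angle: tan θ_B = 1.966/1.766 = 1.1133, giving θ_B = 48.07°.
Since θ_B + θ_t = 90° at Brewster incidence, θ_t = 90° − 48.07° = 41.93°.

θ_t ≈ 41.93°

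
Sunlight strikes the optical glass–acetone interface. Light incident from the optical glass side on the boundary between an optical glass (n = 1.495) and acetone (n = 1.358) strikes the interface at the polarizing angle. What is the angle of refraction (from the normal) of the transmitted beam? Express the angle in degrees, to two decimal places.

θ_B = arctan(n₂/n₁) = arctan(1.358/1.495) = 42.25°.
At Brewster's angle the reflected and refracted rays are perpendicular, so θ_t = 90° − θ_B = 90° − 42.25° = 47.75°.

θ_t ≈ 47.75°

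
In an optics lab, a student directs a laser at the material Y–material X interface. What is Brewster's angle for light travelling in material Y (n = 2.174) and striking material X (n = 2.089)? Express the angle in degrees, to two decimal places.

tan θ_B = n₂/n₁ = 2.089/2.174 = 0.9609.
θ_B = arctan(0.9609) = 43.86°.

θ_B ≈ 43.86°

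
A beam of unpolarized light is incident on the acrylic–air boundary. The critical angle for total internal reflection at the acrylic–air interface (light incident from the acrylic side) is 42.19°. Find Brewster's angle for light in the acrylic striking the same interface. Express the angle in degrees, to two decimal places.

θ_B ≈ 33.88°

n₂/n₁ = sin θ_c = sin 42.19° = 0.6716.
tan θ_B equals the same ratio, so θ_B = arctan(0.6716) = 33.88°.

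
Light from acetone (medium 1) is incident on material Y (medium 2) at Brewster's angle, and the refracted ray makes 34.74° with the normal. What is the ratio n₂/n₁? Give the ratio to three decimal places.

θ_B + θ_t = 90°, so θ_B = 90° − 34.74° = 55.26°.
Then n₂/n₁ = tan θ_B = tan 55.26° = 1.442.

n₂/n₁ ≈ 1.442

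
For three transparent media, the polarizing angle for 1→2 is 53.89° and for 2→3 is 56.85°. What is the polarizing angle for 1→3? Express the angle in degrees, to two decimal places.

θ_B ≈ 64.52°

Each Brewster angle gives a ratio: n₂/n₁ = tan 53.89° = 1.3708, n₃/n₂ = tan 56.85° = 1.5311.
Multiplying, n₃/n₁ = 1.3708 × 1.5311 = 2.0989, and θ_B(1→3) = arctan 2.0989 = 64.52°.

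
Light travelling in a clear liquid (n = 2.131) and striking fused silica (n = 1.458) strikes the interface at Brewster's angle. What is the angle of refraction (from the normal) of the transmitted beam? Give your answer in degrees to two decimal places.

First find Brewster's angle: tan θ_B = 1.458/2.131 = 0.6842, giving θ_B = 34.38°.
At Brewster's angle the reflected and refracted rays are perpendicular, so θ_t = 90° − θ_B = 90° − 34.38° = 55.62°.

θ_t ≈ 55.62°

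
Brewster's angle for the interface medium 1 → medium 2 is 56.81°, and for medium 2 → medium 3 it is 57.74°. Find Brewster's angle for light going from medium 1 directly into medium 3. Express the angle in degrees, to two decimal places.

tan θ_B(1→2) = n₂/n₁ = tan 56.81° = 1.5287.
tan θ_B(2→3) = n₃/n₂ = tan 57.74° = 1.5843.
So n₃/n₁ = (n₂/n₁)(n₃/n₂) = 1.5287 × 1.5843 = 2.4220.
θ_B(1→3) = arctan(2.4220) = 67.56°.

θ_B ≈ 67.56°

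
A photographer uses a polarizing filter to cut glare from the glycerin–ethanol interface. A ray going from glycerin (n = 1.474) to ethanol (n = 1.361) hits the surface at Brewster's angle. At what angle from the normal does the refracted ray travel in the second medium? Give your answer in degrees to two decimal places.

θ_t ≈ 47.28°

First find Brewster's angle: tan θ_B = 1.361/1.474 = 0.9233, giving θ_B = 42.72°.
Since θ_B + θ_t = 90° at Brewster incidence, θ_t = 90° − 42.72° = 47.28°.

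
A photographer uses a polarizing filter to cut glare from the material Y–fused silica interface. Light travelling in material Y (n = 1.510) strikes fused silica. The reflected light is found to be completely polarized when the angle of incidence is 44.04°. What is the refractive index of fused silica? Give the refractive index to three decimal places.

Brewster's law: tan θ_B = n₂/n₁ (light incident in material Y, refracted into fused silica).
n₂ = n₁ tan θ_B = 1.510 × tan 44.04° = 1.460.

n ≈ 1.460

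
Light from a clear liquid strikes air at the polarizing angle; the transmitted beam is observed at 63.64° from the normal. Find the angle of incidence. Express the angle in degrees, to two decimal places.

Brewster's condition makes the reflected and refracted beams perpendicular: θ_B + θ_t = 90°.
θ_B = 90° − 63.64° = 26.36°.

θ_B ≈ 26.36°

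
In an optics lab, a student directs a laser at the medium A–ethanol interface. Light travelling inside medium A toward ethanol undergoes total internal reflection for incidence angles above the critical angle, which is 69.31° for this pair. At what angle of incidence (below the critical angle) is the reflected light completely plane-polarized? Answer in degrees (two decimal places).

sin θ_c = n₂/n₁, so n₂/n₁ = sin 69.31° = 0.9355.
Brewster: tan θ_B = n₂/n₁ = 0.9355.
θ_B = arctan(0.9355) = 43.09°.

θ_B ≈ 43.09°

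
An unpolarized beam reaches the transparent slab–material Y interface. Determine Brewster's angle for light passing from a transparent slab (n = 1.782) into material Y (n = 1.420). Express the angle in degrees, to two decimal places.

tan θ_B = n₂/n₁ = 1.420/1.782 = 0.7969.
So θ_B = arctan 0.7969 = 38.55°.

θ_B ≈ 38.55°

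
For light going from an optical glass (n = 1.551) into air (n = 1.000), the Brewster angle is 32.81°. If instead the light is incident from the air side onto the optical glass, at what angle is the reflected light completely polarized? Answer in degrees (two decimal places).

Reversing the direction swaps n₁ and n₂, so tan θ_B' = 1/tan θ_B and θ_B' = 90° − θ_B.
Hence θ_B' = 90° − 32.81° = 57.19°.

θ_B' ≈ 57.19°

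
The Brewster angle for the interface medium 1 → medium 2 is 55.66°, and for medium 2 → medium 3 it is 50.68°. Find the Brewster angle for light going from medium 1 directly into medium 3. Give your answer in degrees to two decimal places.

tan θ_B(1→2) = n₂/n₁ = tan 55.66° = 1.4637.
tan θ_B(2→3) = n₃/n₂ = tan 50.68° = 1.2209.
So n₃/n₁ = (n₂/n₁)(n₃/n₂) = 1.4637 × 1.2209 = 1.7871.
θ_B(1→3) = arctan(1.7871) = 60.77°.

θ_B ≈ 60.77°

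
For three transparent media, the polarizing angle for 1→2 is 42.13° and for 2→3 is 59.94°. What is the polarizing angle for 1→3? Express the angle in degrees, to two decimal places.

Each Brewster angle gives a ratio: n₂/n₁ = tan 42.13° = 0.9045, n₃/n₂ = tan 59.94° = 1.7279.
n₃/n₁ = 1.5629. Then tan θ_B(1→3) = n₃/n₁, so θ_B(1→3) = arctan(1.5629) = 57.39°.

θ_B ≈ 57.39°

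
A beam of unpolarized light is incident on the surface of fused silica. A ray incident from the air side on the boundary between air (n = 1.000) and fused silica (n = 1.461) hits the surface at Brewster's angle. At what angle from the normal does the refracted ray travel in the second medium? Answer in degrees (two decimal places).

θ_t ≈ 34.39°

First find Brewster's angle: tan θ_B = 1.461/1.000 = 1.4610, giving θ_B = 55.61°.
The refracted ray is perpendicular to the reflected ray, so θ_t = 90° − θ_B = 34.39°.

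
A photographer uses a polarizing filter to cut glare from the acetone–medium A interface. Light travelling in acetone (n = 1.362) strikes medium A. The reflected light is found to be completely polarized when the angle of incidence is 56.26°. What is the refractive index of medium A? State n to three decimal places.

n ≈ 2.039

At Brewster's angle, tan θ_B = n₂/n₁ with n₁ on the incident side (acetone) and n₂ on the transmitted side (medium A).
n₂ = n₁ tan θ_B = 1.362 × tan 56.26° = 2.039.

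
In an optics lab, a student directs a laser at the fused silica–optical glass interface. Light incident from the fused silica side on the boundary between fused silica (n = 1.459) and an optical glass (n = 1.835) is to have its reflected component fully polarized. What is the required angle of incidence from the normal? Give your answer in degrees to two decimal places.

θ_B ≈ 51.51°

The reflected p-component vanishes when tan θ_B = n₂/n₁.
tan θ_B = n₂/n₁ = 1.835/1.459 = 1.2577.
θ_B = arctan(1.2577) = 51.51°.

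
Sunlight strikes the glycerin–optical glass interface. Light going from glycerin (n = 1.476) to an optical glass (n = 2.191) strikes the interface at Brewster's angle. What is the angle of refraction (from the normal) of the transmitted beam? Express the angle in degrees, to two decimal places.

θ_t ≈ 33.97°

θ_B = arctan(n₂/n₁) = arctan(2.191/1.476) = 56.03°.
At Brewster's angle the reflected and refracted rays are perpendicular, so θ_t = 90° − θ_B = 90° − 56.03° = 33.97°.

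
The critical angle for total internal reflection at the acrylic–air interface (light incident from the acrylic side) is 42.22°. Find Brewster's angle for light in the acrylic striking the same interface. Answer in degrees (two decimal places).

θ_B ≈ 33.90°

At the critical angle sin θ_c = n₂/n₁, giving n₂/n₁ = sin 42.22° = 0.6720.
Then tan θ_B = n₂/n₁ = 0.6720, so θ_B = arctan 0.6720 = 33.90°.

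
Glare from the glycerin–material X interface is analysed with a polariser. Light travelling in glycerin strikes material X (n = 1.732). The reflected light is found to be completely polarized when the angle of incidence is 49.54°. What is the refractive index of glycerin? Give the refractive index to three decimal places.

Full polarization of the reflected beam means tan θ_B = n₂/n₁, where n₁ is the incident medium (glycerin).
n₁ = n₂ / tan θ_B = 1.732 / tan 49.54° = 1.477.

n ≈ 1.477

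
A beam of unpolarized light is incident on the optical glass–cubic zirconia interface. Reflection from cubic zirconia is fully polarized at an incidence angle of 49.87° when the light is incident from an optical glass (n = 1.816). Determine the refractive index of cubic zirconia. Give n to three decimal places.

Full polarization of the reflected beam means tan θ_B = n₂/n₁, where n₁ is the incident medium (an optical glass).
n₂ = n₁ tan θ_B = 1.816 × tan 49.87° = 2.154.

n ≈ 2.154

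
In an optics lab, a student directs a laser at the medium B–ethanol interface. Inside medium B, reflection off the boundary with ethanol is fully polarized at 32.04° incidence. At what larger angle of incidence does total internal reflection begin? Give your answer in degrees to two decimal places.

n₂/n₁ = tan 32.04° = 0.6258; the critical angle satisfies sin θ_c = n₂/n₁.
θ_c = arcsin(0.6258) = 38.74°.

θ_c ≈ 38.74°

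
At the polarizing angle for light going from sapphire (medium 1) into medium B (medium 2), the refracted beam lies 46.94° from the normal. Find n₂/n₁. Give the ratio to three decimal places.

n₂/n₁ ≈ 0.934

At Brewster incidence θ_B = 90° − θ_t = 90° − 46.94° = 43.06°.
Then n₂/n₁ = tan θ_B = tan 43.06° = 0.934.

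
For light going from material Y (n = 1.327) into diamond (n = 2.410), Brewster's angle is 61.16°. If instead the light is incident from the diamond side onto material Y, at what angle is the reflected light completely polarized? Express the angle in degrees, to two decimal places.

θ_B' ≈ 28.84°

Reversing the direction swaps n₁ and n₂, so tan θ_B' = 1/tan θ_B and θ_B' = 90° − θ_B.
Hence θ_B' = 90° − 61.16° = 28.84°.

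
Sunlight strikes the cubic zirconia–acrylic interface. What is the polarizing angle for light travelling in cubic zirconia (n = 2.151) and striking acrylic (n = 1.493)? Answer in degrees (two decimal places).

θ_B ≈ 34.76°

The reflected p-component vanishes when tan θ_B = n₂/n₁.
Here n₂/n₁ = 1.493/2.151 = 0.6941, and Brewster's law gives tan θ_B = n₂/n₁. Taking the arctangent, θ_B = 34.76°.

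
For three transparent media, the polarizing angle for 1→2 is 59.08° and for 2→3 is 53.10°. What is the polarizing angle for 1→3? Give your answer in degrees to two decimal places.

n₂/n₁ = tan 59.08° = 1.6696 and n₃/n₂ = tan 53.10° = 1.3319.
So n₃/n₁ = (n₂/n₁)(n₃/n₂) = 1.6696 × 1.3319 = 2.2236.
θ_B(1→3) = arctan(2.2236) = 65.79°.

θ_B ≈ 65.79°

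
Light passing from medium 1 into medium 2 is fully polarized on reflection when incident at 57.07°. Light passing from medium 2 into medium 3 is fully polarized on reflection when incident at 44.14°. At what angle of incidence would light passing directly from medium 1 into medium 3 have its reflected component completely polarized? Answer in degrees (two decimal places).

θ_B ≈ 56.28°

tan θ_B(1→2) = n₂/n₁ = tan 57.07° = 1.5440.
tan θ_B(2→3) = n₃/n₂ = tan 44.14° = 0.9704.
Multiplying, n₃/n₁ = 1.5440 × 0.9704 = 1.4983, and θ_B(1→3) = arctan 1.4983 = 56.28°.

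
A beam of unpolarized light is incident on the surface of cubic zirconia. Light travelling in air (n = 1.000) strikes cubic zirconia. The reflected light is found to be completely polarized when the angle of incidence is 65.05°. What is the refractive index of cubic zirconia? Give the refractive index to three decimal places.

n ≈ 2.149

At Brewster's angle, tan θ_B = n₂/n₁ with n₁ on the incident side (air) and n₂ on the transmitted side (cubic zirconia).
n₂ = n₁ tan θ_B = 1.000 × tan 65.05° = 2.149.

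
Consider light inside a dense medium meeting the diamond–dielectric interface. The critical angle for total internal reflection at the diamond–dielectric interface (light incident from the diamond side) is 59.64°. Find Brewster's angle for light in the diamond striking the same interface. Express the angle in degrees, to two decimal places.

n₂/n₁ = sin θ_c = sin 59.64° = 0.8629.
tan θ_B equals the same ratio, so θ_B = arctan(0.8629) = 40.79°.

θ_B ≈ 40.79°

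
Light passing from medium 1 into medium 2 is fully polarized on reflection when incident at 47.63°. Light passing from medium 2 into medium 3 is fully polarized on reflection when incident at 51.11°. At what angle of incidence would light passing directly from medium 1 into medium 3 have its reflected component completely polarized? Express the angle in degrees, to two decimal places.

θ_B ≈ 53.66°

n₂/n₁ = tan 47.63° = 1.0963 and n₃/n₂ = tan 51.11° = 1.2398.
So n₃/n₁ = (n₂/n₁)(n₃/n₂) = 1.0963 × 1.2398 = 1.3591.
θ_B(1→3) = arctan(1.3591) = 53.66°.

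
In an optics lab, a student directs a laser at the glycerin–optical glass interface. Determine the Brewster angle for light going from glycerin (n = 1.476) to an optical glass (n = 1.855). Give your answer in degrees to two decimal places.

tan θ_B = n₂/n₁ = 1.855/1.476 = 1.2568.
So θ_B = arctan 1.2568 = 51.49°.

θ_B ≈ 51.49°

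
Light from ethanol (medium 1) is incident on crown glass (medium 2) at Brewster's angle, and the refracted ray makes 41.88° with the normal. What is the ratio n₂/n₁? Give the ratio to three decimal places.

n₂/n₁ ≈ 1.115

At Brewster incidence θ_B = 90° − θ_t = 90° − 41.88° = 48.12°.
Then n₂/n₁ = tan θ_B = tan 48.12° = 1.115.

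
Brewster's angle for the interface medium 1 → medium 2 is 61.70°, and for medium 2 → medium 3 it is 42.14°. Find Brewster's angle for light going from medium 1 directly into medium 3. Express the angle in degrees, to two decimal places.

tan θ_B(1→2) = n₂/n₁ = tan 61.70° = 1.8572.
tan θ_B(2→3) = n₃/n₂ = tan 42.14° = 0.9048.
So n₃/n₁ = (n₂/n₁)(n₃/n₂) = 1.8572 × 0.9048 = 1.6805.
θ_B(1→3) = arctan(1.6805) = 59.24°.

θ_B ≈ 59.24°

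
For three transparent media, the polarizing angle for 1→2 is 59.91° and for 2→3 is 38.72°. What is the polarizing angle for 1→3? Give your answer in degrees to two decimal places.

n₂/n₁ = tan 59.91° = 1.7258 and n₃/n₂ = tan 38.72° = 0.8017.
Multiplying, n₃/n₁ = 1.7258 × 0.8017 = 1.3836, and θ_B(1→3) = arctan 1.3836 = 54.14°.

θ_B ≈ 54.14°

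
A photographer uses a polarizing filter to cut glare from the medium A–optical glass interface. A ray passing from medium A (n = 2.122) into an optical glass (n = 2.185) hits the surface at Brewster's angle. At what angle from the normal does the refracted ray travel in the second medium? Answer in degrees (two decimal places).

tan θ_B = n₂/n₁ = 2.185/2.122 = 1.0297, so θ_B = 45.84°.
The refracted ray is perpendicular to the reflected ray, so θ_t = 90° − θ_B = 44.16°.

θ_t ≈ 44.16°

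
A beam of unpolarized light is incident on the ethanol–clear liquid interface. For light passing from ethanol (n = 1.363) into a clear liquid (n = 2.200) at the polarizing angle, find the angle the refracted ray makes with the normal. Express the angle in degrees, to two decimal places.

θ_t ≈ 31.78°

First find Brewster's angle: tan θ_B = 2.200/1.363 = 1.6141, giving θ_B = 58.22°.
Since θ_B + θ_t = 90° at Brewster incidence, θ_t = 90° − 58.22° = 31.78°.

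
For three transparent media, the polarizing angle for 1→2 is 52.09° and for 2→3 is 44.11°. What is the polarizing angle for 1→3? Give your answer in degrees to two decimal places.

θ_B ≈ 51.22°

n₂/n₁ = tan 52.09° = 1.2841 and n₃/n₂ = tan 44.11° = 0.9694.
So n₃/n₁ = (n₂/n₁)(n₃/n₂) = 1.2841 × 0.9694 = 1.2448.
θ_B(1→3) = arctan(1.2448) = 51.22°.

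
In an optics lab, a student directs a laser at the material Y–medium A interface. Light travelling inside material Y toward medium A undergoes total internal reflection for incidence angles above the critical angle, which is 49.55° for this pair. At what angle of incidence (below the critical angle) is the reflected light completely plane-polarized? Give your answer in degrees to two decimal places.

sin θ_c = n₂/n₁, so n₂/n₁ = sin 49.55° = 0.7610.
Brewster: tan θ_B = n₂/n₁ = 0.7610.
θ_B = arctan(0.7610) = 37.27°.

θ_B ≈ 37.27°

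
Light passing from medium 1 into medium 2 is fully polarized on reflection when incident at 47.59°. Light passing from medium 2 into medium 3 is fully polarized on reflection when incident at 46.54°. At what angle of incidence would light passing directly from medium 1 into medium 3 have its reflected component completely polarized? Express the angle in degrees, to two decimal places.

tan θ_B(1→2) = n₂/n₁ = tan 47.59° = 1.0948.
tan θ_B(2→3) = n₃/n₂ = tan 46.54° = 1.0553.
n₃/n₁ = 1.1552. Then tan θ_B(1→3) = n₃/n₁, so θ_B(1→3) = arctan(1.1552) = 49.12°.

θ_B ≈ 49.12°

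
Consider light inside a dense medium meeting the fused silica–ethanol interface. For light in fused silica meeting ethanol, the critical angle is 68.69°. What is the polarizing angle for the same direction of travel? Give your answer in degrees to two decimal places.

θ_B ≈ 42.97°

n₂/n₁ = sin θ_c = sin 68.69° = 0.9316.
tan θ_B equals the same ratio, so θ_B = arctan(0.9316) = 42.97°.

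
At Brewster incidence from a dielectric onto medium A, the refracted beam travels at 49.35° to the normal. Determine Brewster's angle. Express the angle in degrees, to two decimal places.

Since the reflected and refracted rays are at right angles at the polarizing angle, θ_B + θ_t = 90°.
So θ_B = 90° − θ_t = 90° − 49.35° = 40.65°.

θ_B ≈ 40.65°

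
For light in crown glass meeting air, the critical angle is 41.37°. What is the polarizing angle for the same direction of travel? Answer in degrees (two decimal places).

θ_B ≈ 33.46°

At the critical angle sin θ_c = n₂/n₁, giving n₂/n₁ = sin 41.37° = 0.6609.
Then tan θ_B = n₂/n₁ = 0.6609, so θ_B = arctan 0.6609 = 33.46°.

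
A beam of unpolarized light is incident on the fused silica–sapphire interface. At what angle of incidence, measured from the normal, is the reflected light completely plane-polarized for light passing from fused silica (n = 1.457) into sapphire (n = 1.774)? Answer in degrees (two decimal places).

θ_B ≈ 50.60°

Brewster's condition: tan θ_B = n₂/n₁ = 1.774/1.457 = 1.2176.
θ_B = arctan(1.2176) = 50.60°.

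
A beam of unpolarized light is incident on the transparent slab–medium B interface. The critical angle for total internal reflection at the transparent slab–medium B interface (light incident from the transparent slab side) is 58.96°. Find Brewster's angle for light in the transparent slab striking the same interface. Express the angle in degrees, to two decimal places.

n₂/n₁ = sin θ_c = sin 58.96° = 0.8568.
tan θ_B equals the same ratio, so θ_B = arctan(0.8568) = 40.59°.

θ_B ≈ 40.59°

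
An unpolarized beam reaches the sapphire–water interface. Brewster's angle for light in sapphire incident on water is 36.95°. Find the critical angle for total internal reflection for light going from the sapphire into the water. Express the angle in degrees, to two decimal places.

θ_c ≈ 48.78°

tan θ_B = n₂/n₁ = tan 36.95° = 0.7522.
Total internal reflection: sin θ_c = n₂/n₁ = 0.7522.
θ_c = arcsin(0.7522) = 48.78°.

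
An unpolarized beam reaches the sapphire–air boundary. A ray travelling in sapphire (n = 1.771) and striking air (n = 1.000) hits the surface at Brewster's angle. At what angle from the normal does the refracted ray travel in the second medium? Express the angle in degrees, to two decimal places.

θ_B = arctan(n₂/n₁) = arctan(1.000/1.771) = 29.45°.
At Brewster's angle the reflected and refracted rays are perpendicular, so θ_t = 90° − θ_B = 90° − 29.45° = 60.55°.

θ_t ≈ 60.55°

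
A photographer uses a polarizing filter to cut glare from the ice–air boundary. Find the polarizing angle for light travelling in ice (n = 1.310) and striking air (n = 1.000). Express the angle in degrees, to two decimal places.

Here n₂/n₁ = 1.000/1.310 = 0.7634, and Brewster's law gives tan θ_B = n₂/n₁.
So θ_B = arctan 0.7634 = 37.36°.

θ_B ≈ 37.36°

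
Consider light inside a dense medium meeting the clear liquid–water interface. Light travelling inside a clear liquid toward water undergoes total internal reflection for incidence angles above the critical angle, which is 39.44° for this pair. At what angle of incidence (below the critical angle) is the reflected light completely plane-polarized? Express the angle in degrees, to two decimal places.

θ_B ≈ 32.43°

At the critical angle sin θ_c = n₂/n₁, giving n₂/n₁ = sin 39.44° = 0.6353.
Then tan θ_B = n₂/n₁ = 0.6353, so θ_B = arctan 0.6353 = 32.43°.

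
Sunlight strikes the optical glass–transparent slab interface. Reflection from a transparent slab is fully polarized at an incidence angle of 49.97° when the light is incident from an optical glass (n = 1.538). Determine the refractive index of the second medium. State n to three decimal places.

n ≈ 1.831

At Brewster's angle, tan θ_B = n₂/n₁ with n₁ on the incident side (an optical glass) and n₂ on the transmitted side (a transparent slab).
n₂ = n₁ tan θ_B = 1.538 × tan 49.97° = 1.831.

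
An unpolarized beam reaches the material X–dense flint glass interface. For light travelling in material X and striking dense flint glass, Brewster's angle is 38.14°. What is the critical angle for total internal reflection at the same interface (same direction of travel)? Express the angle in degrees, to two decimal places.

n₂/n₁ = tan 38.14° = 0.7852; the critical angle satisfies sin θ_c = n₂/n₁.
θ_c = arcsin(0.7852) = 51.74°.

θ_c ≈ 51.74°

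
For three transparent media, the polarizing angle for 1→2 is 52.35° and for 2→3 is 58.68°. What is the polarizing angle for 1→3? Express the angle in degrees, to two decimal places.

θ_B ≈ 64.85°

tan θ_B(1→2) = n₂/n₁ = tan 52.35° = 1.2962.
tan θ_B(2→3) = n₃/n₂ = tan 58.68° = 1.6434.
n₃/n₁ = 2.1302. Then tan θ_B(1→3) = n₃/n₁, so θ_B(1→3) = arctan(2.1302) = 64.85°.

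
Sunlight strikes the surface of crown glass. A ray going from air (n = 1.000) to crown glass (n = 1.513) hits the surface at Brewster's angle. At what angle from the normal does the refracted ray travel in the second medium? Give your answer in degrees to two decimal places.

First find Brewster's angle: tan θ_B = 1.513/1.000 = 1.5130, giving θ_B = 56.54°.
Since θ_B + θ_t = 90° at Brewster incidence, θ_t = 90° − 56.54° = 33.46°.

θ_t ≈ 33.46°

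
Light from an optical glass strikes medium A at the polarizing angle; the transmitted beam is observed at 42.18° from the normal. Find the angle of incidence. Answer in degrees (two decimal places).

θ_B ≈ 47.82°

At Brewster's angle the reflected and refracted rays are perpendicular, so θ_B + θ_t = 90°.
θ_B = 90° − 42.18° = 47.82°.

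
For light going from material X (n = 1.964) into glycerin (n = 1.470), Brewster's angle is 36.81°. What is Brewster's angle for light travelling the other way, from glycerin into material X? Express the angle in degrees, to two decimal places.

θ_B' ≈ 53.19°

tan θ_B' = n₁/n₂ = 1/tan θ_B, so θ_B' = 90° − θ_B.
θ_B' = 90° − 36.81° = 53.19°.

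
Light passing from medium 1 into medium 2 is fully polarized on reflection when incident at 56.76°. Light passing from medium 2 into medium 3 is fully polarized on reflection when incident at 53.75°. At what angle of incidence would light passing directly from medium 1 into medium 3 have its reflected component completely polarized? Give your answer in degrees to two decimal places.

n₂/n₁ = tan 56.76° = 1.5258 and n₃/n₂ = tan 53.75° = 1.3638.
Multiplying, n₃/n₁ = 1.5258 × 1.3638 = 2.0810, and θ_B(1→3) = arctan 2.0810 = 64.33°.

θ_B ≈ 64.33°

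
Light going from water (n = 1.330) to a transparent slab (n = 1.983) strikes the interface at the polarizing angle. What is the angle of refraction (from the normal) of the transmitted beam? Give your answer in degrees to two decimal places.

θ_B = arctan(n₂/n₁) = arctan(1.983/1.330) = 56.15°.
The refracted ray is perpendicular to the reflected ray, so θ_t = 90° − θ_B = 33.85°.

θ_t ≈ 33.85°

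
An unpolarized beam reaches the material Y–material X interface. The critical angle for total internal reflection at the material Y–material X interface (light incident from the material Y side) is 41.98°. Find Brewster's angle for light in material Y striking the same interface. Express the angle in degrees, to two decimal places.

At the critical angle sin θ_c = n₂/n₁, giving n₂/n₁ = sin 41.98° = 0.6689.
Then tan θ_B = n₂/n₁ = 0.6689, so θ_B = arctan 0.6689 = 33.78°.

θ_B ≈ 33.78°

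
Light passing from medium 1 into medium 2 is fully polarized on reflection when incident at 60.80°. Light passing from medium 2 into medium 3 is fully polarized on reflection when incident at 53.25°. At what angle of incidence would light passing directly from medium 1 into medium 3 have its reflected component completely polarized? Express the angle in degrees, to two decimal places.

Each Brewster angle gives a ratio: n₂/n₁ = tan 60.80° = 1.7893, n₃/n₂ = tan 53.25° = 1.3392.
So n₃/n₁ = (n₂/n₁)(n₃/n₂) = 1.7893 × 1.3392 = 2.3961.
θ_B(1→3) = arctan(2.3961) = 67.35°.

θ_B ≈ 67.35°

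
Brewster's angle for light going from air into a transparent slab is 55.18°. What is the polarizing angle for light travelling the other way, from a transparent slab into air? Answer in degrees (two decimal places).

θ_B' ≈ 34.82°

The two Brewster angles are complementary: θ_B' = 90° − θ_B = 90° − 55.18° = 34.82°.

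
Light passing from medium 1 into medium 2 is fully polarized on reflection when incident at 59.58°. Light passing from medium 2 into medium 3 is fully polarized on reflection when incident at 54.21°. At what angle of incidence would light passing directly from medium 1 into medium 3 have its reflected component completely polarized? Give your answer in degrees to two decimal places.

Each Brewster angle gives a ratio: n₂/n₁ = tan 59.58° = 1.7031, n₃/n₂ = tan 54.21° = 1.3870.
So n₃/n₁ = (n₂/n₁)(n₃/n₂) = 1.7031 × 1.3870 = 2.3623.
θ_B(1→3) = arctan(2.3623) = 67.06°.

θ_B ≈ 67.06°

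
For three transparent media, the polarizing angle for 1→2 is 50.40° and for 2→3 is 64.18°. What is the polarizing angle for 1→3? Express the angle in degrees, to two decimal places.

θ_B ≈ 68.18°

Each Brewster angle gives a ratio: n₂/n₁ = tan 50.40° = 1.2088, n₃/n₂ = tan 64.18° = 2.0668.
So n₃/n₁ = (n₂/n₁)(n₃/n₂) = 1.2088 × 2.0668 = 2.4983.
θ_B(1→3) = arctan(2.4983) = 68.18°.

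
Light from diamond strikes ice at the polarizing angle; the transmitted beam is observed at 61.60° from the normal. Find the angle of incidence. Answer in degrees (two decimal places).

Brewster's condition makes the reflected and refracted beams perpendicular: θ_B + θ_t = 90°.
θ_B = 90° − 61.60° = 28.40°.

θ_B ≈ 28.40°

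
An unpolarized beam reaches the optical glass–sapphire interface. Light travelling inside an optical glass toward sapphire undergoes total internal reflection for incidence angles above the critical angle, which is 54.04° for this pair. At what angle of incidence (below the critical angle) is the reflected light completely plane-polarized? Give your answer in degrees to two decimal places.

sin θ_c = n₂/n₁, so n₂/n₁ = sin 54.04° = 0.8094.
Brewster: tan θ_B = n₂/n₁ = 0.8094.
θ_B = arctan(0.8094) = 38.99°.

θ_B ≈ 38.99°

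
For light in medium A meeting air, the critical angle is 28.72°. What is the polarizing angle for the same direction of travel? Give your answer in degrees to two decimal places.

θ_B ≈ 25.67°

n₂/n₁ = sin θ_c = sin 28.72° = 0.4805.
tan θ_B equals the same ratio, so θ_B = arctan(0.4805) = 25.67°.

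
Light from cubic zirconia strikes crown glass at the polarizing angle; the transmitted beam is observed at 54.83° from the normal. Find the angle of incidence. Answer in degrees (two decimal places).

At Brewster's angle the reflected and refracted rays are perpendicular, so θ_B + θ_t = 90°.
So θ_B = 90° − θ_t = 90° − 54.83° = 35.17°.

θ_B ≈ 35.17°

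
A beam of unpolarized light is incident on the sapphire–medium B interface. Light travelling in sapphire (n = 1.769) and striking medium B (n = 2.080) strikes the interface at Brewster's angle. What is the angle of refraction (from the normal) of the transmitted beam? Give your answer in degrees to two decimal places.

tan θ_B = n₂/n₁ = 2.080/1.769 = 1.1758, so θ_B = 49.62°.
The refracted ray is perpendicular to the reflected ray, so θ_t = 90° − θ_B = 40.38°.

θ_t ≈ 40.38°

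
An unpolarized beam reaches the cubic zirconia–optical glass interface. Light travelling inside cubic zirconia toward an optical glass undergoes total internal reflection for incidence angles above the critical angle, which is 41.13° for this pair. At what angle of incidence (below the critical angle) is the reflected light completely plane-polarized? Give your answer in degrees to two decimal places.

θ_B ≈ 33.34°

sin θ_c = n₂/n₁, so n₂/n₁ = sin 41.13° = 0.6578.
Brewster: tan θ_B = n₂/n₁ = 0.6578.
θ_B = arctan(0.6578) = 33.34°.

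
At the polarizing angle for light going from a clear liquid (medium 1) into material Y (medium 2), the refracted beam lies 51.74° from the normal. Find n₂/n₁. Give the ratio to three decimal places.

θ_B + θ_t = 90°, so θ_B = 90° − 51.74° = 38.26°.
tan θ_B = n₂/n₁, so n₂/n₁ = tan 38.26° = 0.789.

n₂/n₁ ≈ 0.789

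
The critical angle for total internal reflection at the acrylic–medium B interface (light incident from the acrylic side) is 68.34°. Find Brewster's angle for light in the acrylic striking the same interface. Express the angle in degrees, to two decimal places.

sin θ_c = n₂/n₁, so n₂/n₁ = sin 68.34° = 0.9294.
Brewster: tan θ_B = n₂/n₁ = 0.9294.
θ_B = arctan(0.9294) = 42.90°.

θ_B ≈ 42.90°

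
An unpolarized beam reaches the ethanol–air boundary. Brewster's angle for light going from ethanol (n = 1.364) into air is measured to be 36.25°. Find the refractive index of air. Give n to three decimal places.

Brewster's law: tan θ_B = n₂/n₁ (light incident in ethanol, refracted into air).
n₂ = n₁ tan θ_B = 1.364 × tan 36.25° = 1.000.

n ≈ 1.000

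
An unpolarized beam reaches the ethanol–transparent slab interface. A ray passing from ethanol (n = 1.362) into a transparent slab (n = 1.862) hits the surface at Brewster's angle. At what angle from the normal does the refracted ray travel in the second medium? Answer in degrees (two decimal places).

θ_t ≈ 36.18°

tan θ_B = n₂/n₁ = 1.862/1.362 = 1.3671, so θ_B = 53.82°.
At Brewster's angle the reflected and refracted rays are perpendicular, so θ_t = 90° − θ_B = 90° − 53.82° = 36.18°.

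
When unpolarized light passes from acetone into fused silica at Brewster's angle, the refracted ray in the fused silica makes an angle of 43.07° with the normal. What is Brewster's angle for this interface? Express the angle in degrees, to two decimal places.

θ_B ≈ 46.93°

At Brewster's angle the reflected and refracted rays are perpendicular, so θ_B + θ_t = 90°.
So θ_B = 90° − θ_t = 90° − 43.07° = 46.93°.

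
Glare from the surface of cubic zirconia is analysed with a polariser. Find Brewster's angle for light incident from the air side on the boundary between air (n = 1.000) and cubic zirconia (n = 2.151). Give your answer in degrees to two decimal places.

θ_B ≈ 65.07°

At Brewster's angle the reflected and refracted rays are perpendicular, which with Snell's law gives tan θ_B = n₂/n₁.
Here n₂/n₁ = 2.151/1.000 = 2.1510, and Brewster's law gives tan θ_B = n₂/n₁. Taking the arctangent, θ_B = 65.07°.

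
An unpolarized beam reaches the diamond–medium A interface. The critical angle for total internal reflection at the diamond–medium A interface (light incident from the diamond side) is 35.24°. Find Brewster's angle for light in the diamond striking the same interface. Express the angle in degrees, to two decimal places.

θ_B ≈ 29.99°

sin θ_c = n₂/n₁, so n₂/n₁ = sin 35.24° = 0.5770.
Brewster: tan θ_B = n₂/n₁ = 0.5770.
θ_B = arctan(0.5770) = 29.99°.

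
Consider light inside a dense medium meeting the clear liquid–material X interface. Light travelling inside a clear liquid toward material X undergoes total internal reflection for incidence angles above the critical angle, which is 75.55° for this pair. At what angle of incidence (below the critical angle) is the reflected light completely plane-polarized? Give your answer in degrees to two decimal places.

θ_B ≈ 44.08°

At the critical angle sin θ_c = n₂/n₁, giving n₂/n₁ = sin 75.55° = 0.9684.
Then tan θ_B = n₂/n₁ = 0.9684, so θ_B = arctan 0.9684 = 44.08°.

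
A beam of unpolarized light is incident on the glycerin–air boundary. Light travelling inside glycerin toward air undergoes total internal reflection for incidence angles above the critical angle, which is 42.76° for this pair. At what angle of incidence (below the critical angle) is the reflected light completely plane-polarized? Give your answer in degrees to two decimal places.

θ_B ≈ 34.17°

n₂/n₁ = sin θ_c = sin 42.76° = 0.6789.
tan θ_B equals the same ratio, so θ_B = arctan(0.6789) = 34.17°.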